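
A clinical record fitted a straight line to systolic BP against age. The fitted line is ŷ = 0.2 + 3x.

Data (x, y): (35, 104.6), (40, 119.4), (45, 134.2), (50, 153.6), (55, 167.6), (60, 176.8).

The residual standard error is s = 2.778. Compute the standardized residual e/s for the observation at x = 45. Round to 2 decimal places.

-0.36

ŷ = 0.2 + 3·45 = 135.2
e = 134.2 − 135.2 = -1
e/s = -1 / 2.778 = -0.36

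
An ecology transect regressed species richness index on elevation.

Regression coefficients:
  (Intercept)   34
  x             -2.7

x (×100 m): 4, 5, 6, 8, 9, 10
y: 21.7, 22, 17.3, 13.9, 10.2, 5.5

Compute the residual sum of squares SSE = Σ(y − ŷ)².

x=4: ŷ = 34 − 2.7·4 = 23.2; e = 21.7 − 23.2 = -1.5
x=5: ŷ = 34 − 2.7·5 = 20.5; e = 22 − 20.5 = 1.5
x=6: ŷ = 34 − 2.7·6 = 17.8; e = 17.3 − 17.8 = -0.5
x=8: ŷ = 34 − 2.7·8 = 12.4; e = 13.9 − 12.4 = 1.5
x=9: ŷ = 34 − 2.7·9 = 9.7; e = 10.2 − 9.7 = 0.5
x=10: ŷ = 34 − 2.7·10 = 7; e = 5.5 − 7 = -1.5
SSE = 2.25 + 2.25 + 0.25 + 2.25 + 0.25 + 2.25 = 9.5

SSE = 9.5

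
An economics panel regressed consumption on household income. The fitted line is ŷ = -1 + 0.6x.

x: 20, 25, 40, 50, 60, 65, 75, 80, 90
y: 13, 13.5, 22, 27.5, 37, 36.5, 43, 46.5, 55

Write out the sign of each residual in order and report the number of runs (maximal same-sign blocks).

x=20: ŷ = -1 + 0.6·20 = 11; r = 13 − 11 = 2
x=25: ŷ = -1 + 0.6·25 = 14; r = 13.5 − 14 = -0.5
x=40: ŷ = -1 + 0.6·40 = 23; r = 22 − 23 = -1
x=50: ŷ = -1 + 0.6·50 = 29; r = 27.5 − 29 = -1.5
x=60: ŷ = -1 + 0.6·60 = 35; r = 37 − 35 = 2
x=65: ŷ = -1 + 0.6·65 = 38; r = 36.5 − 38 = -1.5
x=75: ŷ = -1 + 0.6·75 = 44; r = 43 − 44 = -1
x=80: ŷ = -1 + 0.6·80 = 47; r = 46.5 − 47 = -0.5
x=90: ŷ = -1 + 0.6·90 = 53; r = 55 − 53 = 2
Signs: + − − − + − − − +
Runs: +×1, −×3, +×1, −×3, +×1 → 5

5 runs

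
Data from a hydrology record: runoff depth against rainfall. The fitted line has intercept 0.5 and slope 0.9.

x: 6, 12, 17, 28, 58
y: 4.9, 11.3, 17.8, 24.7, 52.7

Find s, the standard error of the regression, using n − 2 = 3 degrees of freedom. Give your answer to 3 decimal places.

s = 1.414

x=6: ŷ = 0.5 + 0.9·6 = 5.9; r = 4.9 − 5.9 = -1
x=12: ŷ = 0.5 + 0.9·12 = 11.3; r = 11.3 − 11.3 = 0
x=17: ŷ = 0.5 + 0.9·17 = 15.8; r = 17.8 − 15.8 = 2
x=28: ŷ = 0.5 + 0.9·28 = 25.7; r = 24.7 − 25.7 = -1
x=58: ŷ = 0.5 + 0.9·58 = 52.7; r = 52.7 − 52.7 = 0
SSE = 1 + 0 + 4 + 1 + 0 = 6
s = √(6/3) = √2 ≈ 1.414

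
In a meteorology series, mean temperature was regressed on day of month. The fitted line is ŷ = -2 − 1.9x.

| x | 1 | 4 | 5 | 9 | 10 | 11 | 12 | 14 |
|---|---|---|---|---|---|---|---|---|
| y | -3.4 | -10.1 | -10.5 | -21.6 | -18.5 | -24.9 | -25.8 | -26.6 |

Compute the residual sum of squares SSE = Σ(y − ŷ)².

x=1: ŷ = -2 − 1.9·1 = -3.9; r = -3.4 − (-3.9) = 0.5
x=4: ŷ = -2 − 1.9·4 = -9.6; r = -10.1 − (-9.6) = -0.5
x=5: ŷ = -2 − 1.9·5 = -11.5; r = -10.5 − (-11.5) = 1
x=9: ŷ = -2 − 1.9·9 = -19.1; r = -21.6 − (-19.1) = -2.5
x=10: ŷ = -2 − 1.9·10 = -21; r = -18.5 − (-21) = 2.5
x=11: ŷ = -2 − 1.9·11 = -22.9; r = -24.9 − (-22.9) = -2
x=12: ŷ = -2 − 1.9·12 = -24.8; r = -25.8 − (-24.8) = -1
x=14: ŷ = -2 − 1.9·14 = -28.6; r = -26.6 − (-28.6) = 2
SSE = 0.25 + 0.25 + 1 + 6.25 + 6.25 + 4 + 1 + 4 = 23

SSE = 23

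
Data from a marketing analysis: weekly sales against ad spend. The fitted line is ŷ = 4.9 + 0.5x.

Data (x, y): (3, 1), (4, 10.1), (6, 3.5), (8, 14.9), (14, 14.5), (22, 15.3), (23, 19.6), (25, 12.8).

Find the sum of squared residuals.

SSE = 133.28

x=3: ŷ = 4.9 + 0.5·3 = 6.4; r = 1 − 6.4 = -5.4
x=4: ŷ = 4.9 + 0.5·4 = 6.9; r = 10.1 − 6.9 = 3.2
x=6: ŷ = 4.9 + 0.5·6 = 7.9; r = 3.5 − 7.9 = -4.4
x=8: ŷ = 4.9 + 0.5·8 = 8.9; r = 14.9 − 8.9 = 6
x=14: ŷ = 4.9 + 0.5·14 = 11.9; r = 14.5 − 11.9 = 2.6
x=22: ŷ = 4.9 + 0.5·22 = 15.9; r = 15.3 − 15.9 = -0.6
x=23: ŷ = 4.9 + 0.5·23 = 16.4; r = 19.6 − 16.4 = 3.2
x=25: ŷ = 4.9 + 0.5·25 = 17.4; r = 12.8 − 17.4 = -4.6
SSE = 29.16 + 10.24 + 19.36 + 36 + 6.76 + 0.36 + 10.24 + 21.16 = 133.28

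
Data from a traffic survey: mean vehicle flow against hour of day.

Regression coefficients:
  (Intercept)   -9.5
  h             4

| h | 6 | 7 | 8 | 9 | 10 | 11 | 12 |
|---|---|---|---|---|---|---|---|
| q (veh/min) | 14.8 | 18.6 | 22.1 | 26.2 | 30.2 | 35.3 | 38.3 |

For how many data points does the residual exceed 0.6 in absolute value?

h=6: ŷ = -9.5 + 4·6 = 14.5; r = 14.8 − 14.5 = 0.3
h=7: ŷ = -9.5 + 4·7 = 18.5; r = 18.6 − 18.5 = 0.1
h=8: ŷ = -9.5 + 4·8 = 22.5; r = 22.1 − 22.5 = -0.4
h=9: ŷ = -9.5 + 4·9 = 26.5; r = 26.2 − 26.5 = -0.3
h=10: ŷ = -9.5 + 4·10 = 30.5; r = 30.2 − 30.5 = -0.3
h=11: ŷ = -9.5 + 4·11 = 34.5; r = 35.3 − 34.5 = 0.8
h=12: ŷ = -9.5 + 4·12 = 38.5; r = 38.3 − 38.5 = -0.2
|r| > 0.6: h=11 (|r|=0.8) → 1

1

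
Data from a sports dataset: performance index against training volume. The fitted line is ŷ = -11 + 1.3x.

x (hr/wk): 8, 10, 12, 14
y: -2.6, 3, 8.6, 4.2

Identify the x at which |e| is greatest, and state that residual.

x = 12, e = 4

x=8: ŷ = -11 + 1.3·8 = -0.6; e = -2.6 − (-0.6) = -2
x=10: ŷ = -11 + 1.3·10 = 2; e = 3 − 2 = 1
x=12: ŷ = -11 + 1.3·12 = 4.6; e = 8.6 − 4.6 = 4
x=14: ŷ = -11 + 1.3·14 = 7.2; e = 4.2 − 7.2 = -3
Largest |e| is 4 at x = 12, residual 4.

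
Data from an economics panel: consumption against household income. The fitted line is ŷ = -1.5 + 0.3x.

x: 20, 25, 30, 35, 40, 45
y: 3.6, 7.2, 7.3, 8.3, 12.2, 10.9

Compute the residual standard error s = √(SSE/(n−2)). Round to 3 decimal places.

s = 1.311

x=20: ŷ = -1.5 + 0.3·20 = 4.5; e = 3.6 − 4.5 = -0.9
x=25: ŷ = -1.5 + 0.3·25 = 6; e = 7.2 − 6 = 1.2
x=30: ŷ = -1.5 + 0.3·30 = 7.5; e = 7.3 − 7.5 = -0.2
x=35: ŷ = -1.5 + 0.3·35 = 9; e = 8.3 − 9 = -0.7
x=40: ŷ = -1.5 + 0.3·40 = 10.5; e = 12.2 − 10.5 = 1.7
x=45: ŷ = -1.5 + 0.3·45 = 12; e = 10.9 − 12 = -1.1
SSE = 0.81 + 1.44 + 0.04 + 0.49 + 2.89 + 1.21 = 6.88
s = √(6.88/4) = √1.72 ≈ 1.311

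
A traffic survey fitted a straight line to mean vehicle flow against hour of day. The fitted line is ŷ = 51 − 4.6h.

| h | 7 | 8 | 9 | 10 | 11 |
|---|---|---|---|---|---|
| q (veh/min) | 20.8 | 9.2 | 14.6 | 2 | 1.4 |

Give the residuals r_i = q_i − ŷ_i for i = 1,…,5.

2, -5, 5, -3, 1

h=7: ŷ = 51 − 4.6·7 = 18.8; r = 20.8 − 18.8 = 2
h=8: ŷ = 51 − 4.6·8 = 14.2; r = 9.2 − 14.2 = -5
h=9: ŷ = 51 − 4.6·9 = 9.6; r = 14.6 − 9.6 = 5
h=10: ŷ = 51 − 4.6·10 = 5; r = 2 − 5 = -3
h=11: ŷ = 51 − 4.6·11 = 0.4; r = 1.4 − 0.4 = 1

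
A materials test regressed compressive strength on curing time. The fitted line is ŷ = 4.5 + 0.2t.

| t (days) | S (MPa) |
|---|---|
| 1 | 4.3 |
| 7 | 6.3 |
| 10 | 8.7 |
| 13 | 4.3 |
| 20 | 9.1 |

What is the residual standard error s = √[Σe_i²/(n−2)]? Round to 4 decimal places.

t=1: ŷ = 4.5 + 0.2·1 = 4.7; e = 4.3 − 4.7 = -0.4
t=7: ŷ = 4.5 + 0.2·7 = 5.9; e = 6.3 − 5.9 = 0.4
t=10: ŷ = 4.5 + 0.2·10 = 6.5; e = 8.7 − 6.5 = 2.2
t=13: ŷ = 4.5 + 0.2·13 = 7.1; e = 4.3 − 7.1 = -2.8
t=20: ŷ = 4.5 + 0.2·20 = 8.5; e = 9.1 − 8.5 = 0.6
SSE = 0.16 + 0.16 + 4.84 + 7.84 + 0.36 = 13.36
s = √(13.36/3) = √4.45333 ≈ 2.1103

s = 2.1103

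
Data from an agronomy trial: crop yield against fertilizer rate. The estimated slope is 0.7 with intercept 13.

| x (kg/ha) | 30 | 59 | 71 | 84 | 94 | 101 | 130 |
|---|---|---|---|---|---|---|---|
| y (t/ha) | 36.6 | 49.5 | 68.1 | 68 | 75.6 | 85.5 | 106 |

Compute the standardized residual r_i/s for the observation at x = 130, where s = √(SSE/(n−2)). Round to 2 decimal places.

x=30: ŷ = 13 + 0.7·30 = 34; r = 36.6 − 34 = 2.6
x=59: ŷ = 13 + 0.7·59 = 54.3; r = 49.5 − 54.3 = -4.8
x=71: ŷ = 13 + 0.7·71 = 62.7; r = 68.1 − 62.7 = 5.4
x=84: ŷ = 13 + 0.7·84 = 71.8; r = 68 − 71.8 = -3.8
x=94: ŷ = 13 + 0.7·94 = 78.8; r = 75.6 − 78.8 = -3.2
x=101: ŷ = 13 + 0.7·101 = 83.7; r = 85.5 − 83.7 = 1.8
x=130: ŷ = 13 + 0.7·130 = 104; r = 106 − 104 = 2
SSE = 6.76 + 23.04 + 29.16 + 14.44 + 10.24 + 3.24 + 4 = 90.88
s = √(90.88/5) = 4.26333
r/s = 2 / 4.26333 = 0.47

0.47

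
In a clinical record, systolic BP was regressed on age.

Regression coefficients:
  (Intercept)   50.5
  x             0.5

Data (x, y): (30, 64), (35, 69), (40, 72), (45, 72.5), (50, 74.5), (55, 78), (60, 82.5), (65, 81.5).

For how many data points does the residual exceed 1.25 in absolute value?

x=30: ŷ = 50.5 + 0.5·30 = 65.5; r = 64 − 65.5 = -1.5
x=35: ŷ = 50.5 + 0.5·35 = 68; r = 69 − 68 = 1
x=40: ŷ = 50.5 + 0.5·40 = 70.5; r = 72 − 70.5 = 1.5
x=45: ŷ = 50.5 + 0.5·45 = 73; r = 72.5 − 73 = -0.5
x=50: ŷ = 50.5 + 0.5·50 = 75.5; r = 74.5 − 75.5 = -1
x=55: ŷ = 50.5 + 0.5·55 = 78; r = 78 − 78 = 0
x=60: ŷ = 50.5 + 0.5·60 = 80.5; r = 82.5 − 80.5 = 2
x=65: ŷ = 50.5 + 0.5·65 = 83; r = 81.5 − 83 = -1.5
|r| > 1.25: x=30 (|r|=1.5), x=40 (|r|=1.5), x=60 (|r|=2), x=65 (|r|=1.5) → 4

4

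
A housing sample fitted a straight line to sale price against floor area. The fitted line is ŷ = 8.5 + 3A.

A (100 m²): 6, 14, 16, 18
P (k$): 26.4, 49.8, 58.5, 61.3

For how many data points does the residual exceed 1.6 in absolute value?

1

A=6: ŷ = 8.5 + 3·6 = 26.5; r = 26.4 − 26.5 = -0.1
A=14: ŷ = 8.5 + 3·14 = 50.5; r = 49.8 − 50.5 = -0.7
A=16: ŷ = 8.5 + 3·16 = 56.5; r = 58.5 − 56.5 = 2
A=18: ŷ = 8.5 + 3·18 = 62.5; r = 61.3 − 62.5 = -1.2
|r| > 1.6: A=16 (|r|=2) → 1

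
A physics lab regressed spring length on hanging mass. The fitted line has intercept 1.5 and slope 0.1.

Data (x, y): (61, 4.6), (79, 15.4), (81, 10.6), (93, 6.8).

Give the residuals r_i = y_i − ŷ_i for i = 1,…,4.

-3, 6, 1, -4

x=61: ŷ = 1.5 + 0.1·61 = 7.6; r = 4.6 − 7.6 = -3
x=79: ŷ = 1.5 + 0.1·79 = 9.4; r = 15.4 − 9.4 = 6
x=81: ŷ = 1.5 + 0.1·81 = 9.6; r = 10.6 − 9.6 = 1
x=93: ŷ = 1.5 + 0.1·93 = 10.8; r = 6.8 − 10.8 = -4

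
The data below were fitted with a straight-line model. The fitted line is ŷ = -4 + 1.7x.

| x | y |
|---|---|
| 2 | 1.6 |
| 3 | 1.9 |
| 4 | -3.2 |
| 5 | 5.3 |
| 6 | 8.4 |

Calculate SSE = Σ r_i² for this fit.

x=2: ŷ = -4 + 1.7·2 = -0.6; r = 1.6 − (-0.6) = 2.2
x=3: ŷ = -4 + 1.7·3 = 1.1; r = 1.9 − 1.1 = 0.8
x=4: ŷ = -4 + 1.7·4 = 2.8; r = -3.2 − 2.8 = -6
x=5: ŷ = -4 + 1.7·5 = 4.5; r = 5.3 − 4.5 = 0.8
x=6: ŷ = -4 + 1.7·6 = 6.2; r = 8.4 − 6.2 = 2.2
SSE = 4.84 + 0.64 + 36 + 0.64 + 4.84 = 46.96

SSE = 46.96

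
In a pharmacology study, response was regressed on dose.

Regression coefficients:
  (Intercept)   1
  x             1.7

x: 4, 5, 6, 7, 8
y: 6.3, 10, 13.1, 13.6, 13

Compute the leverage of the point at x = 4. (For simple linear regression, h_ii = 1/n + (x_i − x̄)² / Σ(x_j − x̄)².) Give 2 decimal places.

x̄ = (4 + 5 + 6 + 7 + 8)/5 = 6
Σ(x − x̄)² = 4 + 1 + 0 + 1 + 4 = 10
h = 1/5 + (-2)²/10 = 0.2 + 0.4 = 0.60

h = 0.60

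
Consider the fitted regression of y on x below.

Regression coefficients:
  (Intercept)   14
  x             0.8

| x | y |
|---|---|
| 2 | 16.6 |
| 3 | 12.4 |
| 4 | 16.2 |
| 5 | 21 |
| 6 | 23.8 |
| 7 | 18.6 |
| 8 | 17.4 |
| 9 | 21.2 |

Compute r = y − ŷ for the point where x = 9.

r = 0

ŷ = 14 + 0.8·9 = 21.2
r = 21.2 − 21.2 = 0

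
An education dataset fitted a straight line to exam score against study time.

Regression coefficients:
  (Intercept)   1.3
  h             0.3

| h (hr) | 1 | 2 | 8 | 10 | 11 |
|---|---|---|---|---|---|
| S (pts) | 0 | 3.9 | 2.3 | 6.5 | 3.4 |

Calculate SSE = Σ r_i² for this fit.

SSE = 14.8

h=1: ŷ = 1.3 + 0.3·1 = 1.6; r = 0 − 1.6 = -1.6
h=2: ŷ = 1.3 + 0.3·2 = 1.9; r = 3.9 − 1.9 = 2
h=8: ŷ = 1.3 + 0.3·8 = 3.7; r = 2.3 − 3.7 = -1.4
h=10: ŷ = 1.3 + 0.3·10 = 4.3; r = 6.5 − 4.3 = 2.2
h=11: ŷ = 1.3 + 0.3·11 = 4.6; r = 3.4 − 4.6 = -1.2
SSE = 2.56 + 4 + 1.96 + 4.84 + 1.44 = 14.8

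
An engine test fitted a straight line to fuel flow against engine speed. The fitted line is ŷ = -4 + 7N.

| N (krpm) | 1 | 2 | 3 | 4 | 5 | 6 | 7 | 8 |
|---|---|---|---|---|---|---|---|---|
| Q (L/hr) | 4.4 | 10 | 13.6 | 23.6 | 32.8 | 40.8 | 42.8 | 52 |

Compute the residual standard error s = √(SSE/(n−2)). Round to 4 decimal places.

s = 2.2211

N=1: ŷ = -4 + 7·1 = 3; r = 4.4 − 3 = 1.4
N=2: ŷ = -4 + 7·2 = 10; r = 10 − 10 = 0
N=3: ŷ = -4 + 7·3 = 17; r = 13.6 − 17 = -3.4
N=4: ŷ = -4 + 7·4 = 24; r = 23.6 − 24 = -0.4
N=5: ŷ = -4 + 7·5 = 31; r = 32.8 − 31 = 1.8
N=6: ŷ = -4 + 7·6 = 38; r = 40.8 − 38 = 2.8
N=7: ŷ = -4 + 7·7 = 45; r = 42.8 − 45 = -2.2
N=8: ŷ = -4 + 7·8 = 52; r = 52 − 52 = 0
SSE = 1.96 + 0 + 11.56 + 0.16 + 3.24 + 7.84 + 4.84 + 0 = 29.6
s = √(29.6/6) = √4.93333 ≈ 2.2211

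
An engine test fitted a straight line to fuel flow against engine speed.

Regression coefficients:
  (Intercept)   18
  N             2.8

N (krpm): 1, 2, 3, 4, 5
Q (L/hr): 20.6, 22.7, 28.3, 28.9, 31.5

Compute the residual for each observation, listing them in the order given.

N=1: ŷ = 18 + 2.8·1 = 20.8; e = 20.6 − 20.8 = -0.2
N=2: ŷ = 18 + 2.8·2 = 23.6; e = 22.7 − 23.6 = -0.9
N=3: ŷ = 18 + 2.8·3 = 26.4; e = 28.3 − 26.4 = 1.9
N=4: ŷ = 18 + 2.8·4 = 29.2; e = 28.9 − 29.2 = -0.3
N=5: ŷ = 18 + 2.8·5 = 32; e = 31.5 − 32 = -0.5

-0.2, -0.9, 1.9, -0.3, -0.5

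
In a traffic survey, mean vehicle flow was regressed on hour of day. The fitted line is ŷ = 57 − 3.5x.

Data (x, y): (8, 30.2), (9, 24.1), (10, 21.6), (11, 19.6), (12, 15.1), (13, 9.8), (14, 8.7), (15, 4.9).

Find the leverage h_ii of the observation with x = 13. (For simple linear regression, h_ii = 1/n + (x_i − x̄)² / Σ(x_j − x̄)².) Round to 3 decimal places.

x̄ = (8 + 9 + 10 + 11 + 12 + 13 + 14 + 15)/8 = 11.5
Σ(x − x̄)² = 12.25 + 6.25 + 2.25 + 0.25 + 0.25 + 2.25 + 6.25 + 12.25 = 42
h = 1/8 + (1.5)²/42 = 0.125 + 0.0535714 = 0.179

h = 0.179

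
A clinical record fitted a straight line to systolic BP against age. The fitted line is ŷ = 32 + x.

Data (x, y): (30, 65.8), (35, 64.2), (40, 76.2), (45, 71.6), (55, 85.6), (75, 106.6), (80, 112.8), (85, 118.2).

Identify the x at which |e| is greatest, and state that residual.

x=30: ŷ = 32 + 30 = 62; e = 65.8 − 62 = 3.8
x=35: ŷ = 32 + 35 = 67; e = 64.2 − 67 = -2.8
x=40: ŷ = 32 + 40 = 72; e = 76.2 − 72 = 4.2
x=45: ŷ = 32 + 45 = 77; e = 71.6 − 77 = -5.4
x=55: ŷ = 32 + 55 = 87; e = 85.6 − 87 = -1.4
x=75: ŷ = 32 + 75 = 107; e = 106.6 − 107 = -0.4
x=80: ŷ = 32 + 80 = 112; e = 112.8 − 112 = 0.8
x=85: ŷ = 32 + 85 = 117; e = 118.2 − 117 = 1.2
Largest |e| is 5.4 at x = 45, residual -5.4.

x = 45, e = -5.4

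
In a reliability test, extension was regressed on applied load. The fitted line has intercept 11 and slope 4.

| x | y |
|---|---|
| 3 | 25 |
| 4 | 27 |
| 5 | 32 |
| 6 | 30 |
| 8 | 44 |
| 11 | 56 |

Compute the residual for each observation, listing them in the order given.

2, 0, 1, -5, 1, 1

x=3: ŷ = 11 + 4·3 = 23; e = 25 − 23 = 2
x=4: ŷ = 11 + 4·4 = 27; e = 27 − 27 = 0
x=5: ŷ = 11 + 4·5 = 31; e = 32 − 31 = 1
x=6: ŷ = 11 + 4·6 = 35; e = 30 − 35 = -5
x=8: ŷ = 11 + 4·8 = 43; e = 44 − 43 = 1
x=11: ŷ = 11 + 4·11 = 55; e = 56 − 55 = 1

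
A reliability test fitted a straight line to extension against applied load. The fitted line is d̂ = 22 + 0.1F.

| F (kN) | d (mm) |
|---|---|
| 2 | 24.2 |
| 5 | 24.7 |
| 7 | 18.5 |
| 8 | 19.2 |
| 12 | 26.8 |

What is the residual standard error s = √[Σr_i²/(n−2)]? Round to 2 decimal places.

s = 4.18

F=2: d̂ = 22 + 0.1·2 = 22.2; r = 24.2 − 22.2 = 2
F=5: d̂ = 22 + 0.1·5 = 22.5; r = 24.7 − 22.5 = 2.2
F=7: d̂ = 22 + 0.1·7 = 22.7; r = 18.5 − 22.7 = -4.2
F=8: d̂ = 22 + 0.1·8 = 22.8; r = 19.2 − 22.8 = -3.6
F=12: d̂ = 22 + 0.1·12 = 23.2; r = 26.8 − 23.2 = 3.6
SSE = 4 + 4.84 + 17.64 + 12.96 + 12.96 = 52.4
s = √(52.4/3) = √17.4667 ≈ 4.18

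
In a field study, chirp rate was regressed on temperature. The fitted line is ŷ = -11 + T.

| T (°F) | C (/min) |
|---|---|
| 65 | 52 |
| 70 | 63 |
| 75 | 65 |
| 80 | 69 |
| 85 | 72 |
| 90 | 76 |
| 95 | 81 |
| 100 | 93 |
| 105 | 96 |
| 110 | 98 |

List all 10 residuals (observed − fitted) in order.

T=65: ŷ = -11 + 65 = 54; e = 52 − 54 = -2
T=70: ŷ = -11 + 70 = 59; e = 63 − 59 = 4
T=75: ŷ = -11 + 75 = 64; e = 65 − 64 = 1
T=80: ŷ = -11 + 80 = 69; e = 69 − 69 = 0
T=85: ŷ = -11 + 85 = 74; e = 72 − 74 = -2
T=90: ŷ = -11 + 90 = 79; e = 76 − 79 = -3
T=95: ŷ = -11 + 95 = 84; e = 81 − 84 = -3
T=100: ŷ = -11 + 100 = 89; e = 93 − 89 = 4
T=105: ŷ = -11 + 105 = 94; e = 96 − 94 = 2
T=110: ŷ = -11 + 110 = 99; e = 98 − 99 = -1

-2, 4, 1, 0, -2, -3, -3, 4, 2, -1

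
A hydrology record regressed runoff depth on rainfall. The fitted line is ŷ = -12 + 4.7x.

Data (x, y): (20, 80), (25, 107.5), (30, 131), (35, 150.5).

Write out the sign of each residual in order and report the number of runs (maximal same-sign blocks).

3 runs

x=20: ŷ = -12 + 4.7·20 = 82; e = 80 − 82 = -2
x=25: ŷ = -12 + 4.7·25 = 105.5; e = 107.5 − 105.5 = 2
x=30: ŷ = -12 + 4.7·30 = 129; e = 131 − 129 = 2
x=35: ŷ = -12 + 4.7·35 = 152.5; e = 150.5 − 152.5 = -2
Signs: − + + −
Runs: −×1, +×2, −×1 → 3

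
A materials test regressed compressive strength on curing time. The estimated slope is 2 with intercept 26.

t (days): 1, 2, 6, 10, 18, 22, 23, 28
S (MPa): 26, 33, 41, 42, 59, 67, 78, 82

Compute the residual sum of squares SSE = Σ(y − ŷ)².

SSE = 92

t=1: ŷ = 26 + 2·1 = 28; r = 26 − 28 = -2
t=2: ŷ = 26 + 2·2 = 30; r = 33 − 30 = 3
t=6: ŷ = 26 + 2·6 = 38; r = 41 − 38 = 3
t=10: ŷ = 26 + 2·10 = 46; r = 42 − 46 = -4
t=18: ŷ = 26 + 2·18 = 62; r = 59 − 62 = -3
t=22: ŷ = 26 + 2·22 = 70; r = 67 − 70 = -3
t=23: ŷ = 26 + 2·23 = 72; r = 78 − 72 = 6
t=28: ŷ = 26 + 2·28 = 82; r = 82 − 82 = 0
SSE = 4 + 9 + 9 + 16 + 9 + 9 + 36 + 0 = 92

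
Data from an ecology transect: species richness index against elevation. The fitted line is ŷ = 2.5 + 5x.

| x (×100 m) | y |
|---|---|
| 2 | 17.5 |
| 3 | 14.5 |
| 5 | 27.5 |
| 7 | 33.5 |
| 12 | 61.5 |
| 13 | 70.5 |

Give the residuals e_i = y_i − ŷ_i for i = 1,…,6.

5, -3, 0, -4, -1, 3

x=2: ŷ = 2.5 + 5·2 = 12.5; e = 17.5 − 12.5 = 5
x=3: ŷ = 2.5 + 5·3 = 17.5; e = 14.5 − 17.5 = -3
x=5: ŷ = 2.5 + 5·5 = 27.5; e = 27.5 − 27.5 = 0
x=7: ŷ = 2.5 + 5·7 = 37.5; e = 33.5 − 37.5 = -4
x=12: ŷ = 2.5 + 5·12 = 62.5; e = 61.5 − 62.5 = -1
x=13: ŷ = 2.5 + 5·13 = 67.5; e = 70.5 − 67.5 = 3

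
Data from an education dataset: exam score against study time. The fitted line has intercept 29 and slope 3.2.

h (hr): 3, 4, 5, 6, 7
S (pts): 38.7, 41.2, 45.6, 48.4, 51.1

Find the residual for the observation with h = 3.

ŷ = 29 + 3.2·3 = 38.6
e = 38.7 − 38.6 = 0.1

e = 0.1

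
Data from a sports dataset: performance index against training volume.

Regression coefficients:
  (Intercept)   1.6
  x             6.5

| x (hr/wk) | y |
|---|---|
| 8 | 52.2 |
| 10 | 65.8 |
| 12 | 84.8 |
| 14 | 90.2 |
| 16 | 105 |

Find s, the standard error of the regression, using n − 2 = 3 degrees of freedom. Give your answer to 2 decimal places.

x=8: ŷ = 1.6 + 6.5·8 = 53.6; r = 52.2 − 53.6 = -1.4
x=10: ŷ = 1.6 + 6.5·10 = 66.6; r = 65.8 − 66.6 = -0.8
x=12: ŷ = 1.6 + 6.5·12 = 79.6; r = 84.8 − 79.6 = 5.2
x=14: ŷ = 1.6 + 6.5·14 = 92.6; r = 90.2 − 92.6 = -2.4
x=16: ŷ = 1.6 + 6.5·16 = 105.6; r = 105 − 105.6 = -0.6
SSE = 1.96 + 0.64 + 27.04 + 5.76 + 0.36 = 35.76
s = √(35.76/3) = √11.92 ≈ 3.45

s = 3.45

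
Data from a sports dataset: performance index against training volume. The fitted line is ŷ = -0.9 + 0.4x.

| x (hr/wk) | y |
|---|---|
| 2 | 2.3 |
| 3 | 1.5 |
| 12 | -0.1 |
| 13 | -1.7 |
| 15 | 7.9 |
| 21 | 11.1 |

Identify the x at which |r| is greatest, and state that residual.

x=2: ŷ = -0.9 + 0.4·2 = -0.1; r = 2.3 − (-0.1) = 2.4
x=3: ŷ = -0.9 + 0.4·3 = 0.3; r = 1.5 − 0.3 = 1.2
x=12: ŷ = -0.9 + 0.4·12 = 3.9; r = -0.1 − 3.9 = -4
x=13: ŷ = -0.9 + 0.4·13 = 4.3; r = -1.7 − 4.3 = -6
x=15: ŷ = -0.9 + 0.4·15 = 5.1; r = 7.9 − 5.1 = 2.8
x=21: ŷ = -0.9 + 0.4·21 = 7.5; r = 11.1 − 7.5 = 3.6
Largest |r| is 6 at x = 13, residual -6.

x = 13, r = -6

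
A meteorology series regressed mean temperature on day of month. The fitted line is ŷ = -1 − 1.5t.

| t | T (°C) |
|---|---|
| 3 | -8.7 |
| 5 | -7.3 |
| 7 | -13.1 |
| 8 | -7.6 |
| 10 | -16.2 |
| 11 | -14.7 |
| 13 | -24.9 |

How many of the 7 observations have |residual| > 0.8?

t=3: ŷ = -1 − 1.5·3 = -5.5; r = -8.7 − (-5.5) = -3.2
t=5: ŷ = -1 − 1.5·5 = -8.5; r = -7.3 − (-8.5) = 1.2
t=7: ŷ = -1 − 1.5·7 = -11.5; r = -13.1 − (-11.5) = -1.6
t=8: ŷ = -1 − 1.5·8 = -13; r = -7.6 − (-13) = 5.4
t=10: ŷ = -1 − 1.5·10 = -16; r = -16.2 − (-16) = -0.2
t=11: ŷ = -1 − 1.5·11 = -17.5; r = -14.7 − (-17.5) = 2.8
t=13: ŷ = -1 − 1.5·13 = -20.5; r = -24.9 − (-20.5) = -4.4
|r| > 0.8: t=3 (|r|=3.2), t=5 (|r|=1.2), t=7 (|r|=1.6), t=8 (|r|=5.4), t=11 (|r|=2.8), t=13 (|r|=4.4) → 6

6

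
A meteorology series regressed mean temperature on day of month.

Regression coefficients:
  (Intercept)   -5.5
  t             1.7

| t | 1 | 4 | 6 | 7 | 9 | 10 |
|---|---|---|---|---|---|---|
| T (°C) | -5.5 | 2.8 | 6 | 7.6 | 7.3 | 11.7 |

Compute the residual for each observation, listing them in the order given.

t=1: T̂ = -5.5 + 1.7·1 = -3.8; r = -5.5 − (-3.8) = -1.7
t=4: T̂ = -5.5 + 1.7·4 = 1.3; r = 2.8 − 1.3 = 1.5
t=6: T̂ = -5.5 + 1.7·6 = 4.7; r = 6 − 4.7 = 1.3
t=7: T̂ = -5.5 + 1.7·7 = 6.4; r = 7.6 − 6.4 = 1.2
t=9: T̂ = -5.5 + 1.7·9 = 9.8; r = 7.3 − 9.8 = -2.5
t=10: T̂ = -5.5 + 1.7·10 = 11.5; r = 11.7 − 11.5 = 0.2

-1.7, 1.5, 1.3, 1.2, -2.5, 0.2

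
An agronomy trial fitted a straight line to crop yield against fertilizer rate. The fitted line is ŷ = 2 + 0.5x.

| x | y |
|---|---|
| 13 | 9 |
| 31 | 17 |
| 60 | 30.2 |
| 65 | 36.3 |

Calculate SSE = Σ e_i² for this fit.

SSE = 6.98

x=13: ŷ = 2 + 0.5·13 = 8.5; e = 9 − 8.5 = 0.5
x=31: ŷ = 2 + 0.5·31 = 17.5; e = 17 − 17.5 = -0.5
x=60: ŷ = 2 + 0.5·60 = 32; e = 30.2 − 32 = -1.8
x=65: ŷ = 2 + 0.5·65 = 34.5; e = 36.3 − 34.5 = 1.8
SSE = 0.25 + 0.25 + 3.24 + 3.24 = 6.98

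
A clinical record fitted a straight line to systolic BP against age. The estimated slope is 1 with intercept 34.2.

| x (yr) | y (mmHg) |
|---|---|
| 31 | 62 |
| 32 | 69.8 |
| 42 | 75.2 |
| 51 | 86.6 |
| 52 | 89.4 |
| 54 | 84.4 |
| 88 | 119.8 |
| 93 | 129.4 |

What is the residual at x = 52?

ŷ = 34.2 + 52 = 86.2
e = 89.4 − 86.2 = 3.2

e = 3.2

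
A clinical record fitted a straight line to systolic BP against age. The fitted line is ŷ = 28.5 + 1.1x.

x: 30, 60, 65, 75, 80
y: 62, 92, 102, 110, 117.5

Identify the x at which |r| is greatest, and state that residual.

x = 60, r = -2.5

x=30: ŷ = 28.5 + 1.1·30 = 61.5; r = 62 − 61.5 = 0.5
x=60: ŷ = 28.5 + 1.1·60 = 94.5; r = 92 − 94.5 = -2.5
x=65: ŷ = 28.5 + 1.1·65 = 100; r = 102 − 100 = 2
x=75: ŷ = 28.5 + 1.1·75 = 111; r = 110 − 111 = -1
x=80: ŷ = 28.5 + 1.1·80 = 116.5; r = 117.5 − 116.5 = 1
Largest |r| is 2.5 at x = 60, residual -2.5.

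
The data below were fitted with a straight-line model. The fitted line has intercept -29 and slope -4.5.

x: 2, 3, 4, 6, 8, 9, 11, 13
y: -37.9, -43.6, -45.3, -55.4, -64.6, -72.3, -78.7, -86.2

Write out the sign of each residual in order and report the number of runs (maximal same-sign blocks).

x=2: ŷ = -29 − 4.5·2 = -38; r = -37.9 − (-38) = 0.1
x=3: ŷ = -29 − 4.5·3 = -42.5; r = -43.6 − (-42.5) = -1.1
x=4: ŷ = -29 − 4.5·4 = -47; r = -45.3 − (-47) = 1.7
x=6: ŷ = -29 − 4.5·6 = -56; r = -55.4 − (-56) = 0.6
x=8: ŷ = -29 − 4.5·8 = -65; r = -64.6 − (-65) = 0.4
x=9: ŷ = -29 − 4.5·9 = -69.5; r = -72.3 − (-69.5) = -2.8
x=11: ŷ = -29 − 4.5·11 = -78.5; r = -78.7 − (-78.5) = -0.2
x=13: ŷ = -29 − 4.5·13 = -87.5; r = -86.2 − (-87.5) = 1.3
Signs: + − + + + − − +
Runs: +×1, −×1, +×3, −×2, +×1 → 5

5 runs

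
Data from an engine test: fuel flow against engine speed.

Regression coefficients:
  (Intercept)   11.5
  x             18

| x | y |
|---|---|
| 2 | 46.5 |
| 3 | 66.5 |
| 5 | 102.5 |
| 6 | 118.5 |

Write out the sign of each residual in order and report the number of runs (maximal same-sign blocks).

3 runs

x=2: ŷ = 11.5 + 18·2 = 47.5; e = 46.5 − 47.5 = -1
x=3: ŷ = 11.5 + 18·3 = 65.5; e = 66.5 − 65.5 = 1
x=5: ŷ = 11.5 + 18·5 = 101.5; e = 102.5 − 101.5 = 1
x=6: ŷ = 11.5 + 18·6 = 119.5; e = 118.5 − 119.5 = -1
Signs: − + + −
Runs: −×1, +×2, −×1 → 3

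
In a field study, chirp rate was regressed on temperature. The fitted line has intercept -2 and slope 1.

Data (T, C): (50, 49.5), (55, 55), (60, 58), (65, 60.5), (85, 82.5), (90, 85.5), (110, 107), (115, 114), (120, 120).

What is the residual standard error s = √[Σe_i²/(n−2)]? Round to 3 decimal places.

T=50: Ĉ = -2 + 50 = 48; e = 49.5 − 48 = 1.5
T=55: Ĉ = -2 + 55 = 53; e = 55 − 53 = 2
T=60: Ĉ = -2 + 60 = 58; e = 58 − 58 = 0
T=65: Ĉ = -2 + 65 = 63; e = 60.5 − 63 = -2.5
T=85: Ĉ = -2 + 85 = 83; e = 82.5 − 83 = -0.5
T=90: Ĉ = -2 + 90 = 88; e = 85.5 − 88 = -2.5
T=110: Ĉ = -2 + 110 = 108; e = 107 − 108 = -1
T=115: Ĉ = -2 + 115 = 113; e = 114 − 113 = 1
T=120: Ĉ = -2 + 120 = 118; e = 120 − 118 = 2
SSE = 2.25 + 4 + 0 + 6.25 + 0.25 + 6.25 + 1 + 1 + 4 = 25
s = √(25/7) = √3.57143 ≈ 1.890

s = 1.890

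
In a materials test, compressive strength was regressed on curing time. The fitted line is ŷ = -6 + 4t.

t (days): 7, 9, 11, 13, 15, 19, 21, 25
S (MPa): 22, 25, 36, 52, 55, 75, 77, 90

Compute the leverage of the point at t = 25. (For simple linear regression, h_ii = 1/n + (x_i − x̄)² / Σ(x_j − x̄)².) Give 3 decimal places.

t̄ = (7 + 9 + 11 + 13 + 15 + 19 + 21 + 25)/8 = 15
Σ(t − t̄)² = 64 + 36 + 16 + 4 + 0 + 16 + 36 + 100 = 272
h = 1/8 + (10)²/272 = 0.125 + 0.367647 = 0.493

h = 0.493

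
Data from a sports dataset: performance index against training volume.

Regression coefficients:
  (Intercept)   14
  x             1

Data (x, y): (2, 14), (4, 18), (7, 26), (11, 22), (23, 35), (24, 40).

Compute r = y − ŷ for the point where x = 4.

ŷ = 14 + 4 = 18
r = 18 − 18 = 0

r = 0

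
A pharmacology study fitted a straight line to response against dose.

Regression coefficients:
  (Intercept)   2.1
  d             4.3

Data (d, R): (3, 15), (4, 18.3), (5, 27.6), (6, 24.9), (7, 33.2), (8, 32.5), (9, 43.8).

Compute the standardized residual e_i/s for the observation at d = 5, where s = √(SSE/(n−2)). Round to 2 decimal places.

1.24

d=3: R̂ = 2.1 + 4.3·3 = 15; e = 15 − 15 = 0
d=4: R̂ = 2.1 + 4.3·4 = 19.3; e = 18.3 − 19.3 = -1
d=5: R̂ = 2.1 + 4.3·5 = 23.6; e = 27.6 − 23.6 = 4
d=6: R̂ = 2.1 + 4.3·6 = 27.9; e = 24.9 − 27.9 = -3
d=7: R̂ = 2.1 + 4.3·7 = 32.2; e = 33.2 − 32.2 = 1
d=8: R̂ = 2.1 + 4.3·8 = 36.5; e = 32.5 − 36.5 = -4
d=9: R̂ = 2.1 + 4.3·9 = 40.8; e = 43.8 − 40.8 = 3
SSE = 0 + 1 + 16 + 9 + 1 + 16 + 9 = 52
s = √(52/5) = 3.2249
e/s = 4 / 3.2249 = 1.24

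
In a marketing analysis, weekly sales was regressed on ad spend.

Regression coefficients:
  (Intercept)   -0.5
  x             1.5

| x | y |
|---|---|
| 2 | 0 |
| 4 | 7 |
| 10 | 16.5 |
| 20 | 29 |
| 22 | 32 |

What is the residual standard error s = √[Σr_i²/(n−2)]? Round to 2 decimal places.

s = 2.08

x=2: ŷ = -0.5 + 1.5·2 = 2.5; r = 0 − 2.5 = -2.5
x=4: ŷ = -0.5 + 1.5·4 = 5.5; r = 7 − 5.5 = 1.5
x=10: ŷ = -0.5 + 1.5·10 = 14.5; r = 16.5 − 14.5 = 2
x=20: ŷ = -0.5 + 1.5·20 = 29.5; r = 29 − 29.5 = -0.5
x=22: ŷ = -0.5 + 1.5·22 = 32.5; r = 32 − 32.5 = -0.5
SSE = 6.25 + 2.25 + 4 + 0.25 + 0.25 = 13
s = √(13/3) = √4.33333 ≈ 2.08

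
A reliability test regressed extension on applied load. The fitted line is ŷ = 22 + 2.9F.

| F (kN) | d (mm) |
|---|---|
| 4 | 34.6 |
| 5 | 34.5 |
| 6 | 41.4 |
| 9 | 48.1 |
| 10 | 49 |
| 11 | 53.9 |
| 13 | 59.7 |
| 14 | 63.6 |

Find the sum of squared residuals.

SSE = 14

F=4: ŷ = 22 + 2.9·4 = 33.6; e = 34.6 − 33.6 = 1
F=5: ŷ = 22 + 2.9·5 = 36.5; e = 34.5 − 36.5 = -2
F=6: ŷ = 22 + 2.9·6 = 39.4; e = 41.4 − 39.4 = 2
F=9: ŷ = 22 + 2.9·9 = 48.1; e = 48.1 − 48.1 = 0
F=10: ŷ = 22 + 2.9·10 = 51; e = 49 − 51 = -2
F=11: ŷ = 22 + 2.9·11 = 53.9; e = 53.9 − 53.9 = 0
F=13: ŷ = 22 + 2.9·13 = 59.7; e = 59.7 − 59.7 = 0
F=14: ŷ = 22 + 2.9·14 = 62.6; e = 63.6 − 62.6 = 1
SSE = 1 + 4 + 4 + 0 + 4 + 0 + 0 + 1 = 14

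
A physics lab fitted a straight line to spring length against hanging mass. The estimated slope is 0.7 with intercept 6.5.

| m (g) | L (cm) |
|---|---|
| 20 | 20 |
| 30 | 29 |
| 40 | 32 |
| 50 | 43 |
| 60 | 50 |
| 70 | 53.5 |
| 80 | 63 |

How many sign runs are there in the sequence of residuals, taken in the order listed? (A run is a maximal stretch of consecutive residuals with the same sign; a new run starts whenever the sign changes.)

m=20: L̂ = 6.5 + 0.7·20 = 20.5; r = 20 − 20.5 = -0.5
m=30: L̂ = 6.5 + 0.7·30 = 27.5; r = 29 − 27.5 = 1.5
m=40: L̂ = 6.5 + 0.7·40 = 34.5; r = 32 − 34.5 = -2.5
m=50: L̂ = 6.5 + 0.7·50 = 41.5; r = 43 − 41.5 = 1.5
m=60: L̂ = 6.5 + 0.7·60 = 48.5; r = 50 − 48.5 = 1.5
m=70: L̂ = 6.5 + 0.7·70 = 55.5; r = 53.5 − 55.5 = -2
m=80: L̂ = 6.5 + 0.7·80 = 62.5; r = 63 − 62.5 = 0.5
Signs: − + − + + − +
Runs: −×1, +×1, −×1, +×2, −×1, +×1 → 6

6 runs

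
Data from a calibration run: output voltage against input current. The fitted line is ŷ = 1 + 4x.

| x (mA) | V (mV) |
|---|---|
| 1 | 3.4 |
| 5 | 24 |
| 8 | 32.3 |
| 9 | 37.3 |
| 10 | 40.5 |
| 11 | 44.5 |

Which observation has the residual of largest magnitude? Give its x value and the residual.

x=1: ŷ = 1 + 4·1 = 5; r = 3.4 − 5 = -1.6
x=5: ŷ = 1 + 4·5 = 21; r = 24 − 21 = 3
x=8: ŷ = 1 + 4·8 = 33; r = 32.3 − 33 = -0.7
x=9: ŷ = 1 + 4·9 = 37; r = 37.3 − 37 = 0.3
x=10: ŷ = 1 + 4·10 = 41; r = 40.5 − 41 = -0.5
x=11: ŷ = 1 + 4·11 = 45; r = 44.5 − 45 = -0.5
Largest |r| is 3 at x = 5, residual 3.

x = 5, r = 3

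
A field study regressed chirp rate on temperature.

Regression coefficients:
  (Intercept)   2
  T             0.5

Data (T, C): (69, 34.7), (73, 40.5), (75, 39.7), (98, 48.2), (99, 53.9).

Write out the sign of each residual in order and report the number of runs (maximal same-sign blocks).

T=69: Ĉ = 2 + 0.5·69 = 36.5; e = 34.7 − 36.5 = -1.8
T=73: Ĉ = 2 + 0.5·73 = 38.5; e = 40.5 − 38.5 = 2
T=75: Ĉ = 2 + 0.5·75 = 39.5; e = 39.7 − 39.5 = 0.2
T=98: Ĉ = 2 + 0.5·98 = 51; e = 48.2 − 51 = -2.8
T=99: Ĉ = 2 + 0.5·99 = 51.5; e = 53.9 − 51.5 = 2.4
Signs: − + + − +
Runs: −×1, +×2, −×1, +×1 → 4

4 runs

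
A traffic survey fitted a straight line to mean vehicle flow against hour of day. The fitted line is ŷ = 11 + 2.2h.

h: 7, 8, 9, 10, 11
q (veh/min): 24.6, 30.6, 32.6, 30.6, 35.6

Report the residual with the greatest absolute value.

h=7: ŷ = 11 + 2.2·7 = 26.4; r = 24.6 − 26.4 = -1.8
h=8: ŷ = 11 + 2.2·8 = 28.6; r = 30.6 − 28.6 = 2
h=9: ŷ = 11 + 2.2·9 = 30.8; r = 32.6 − 30.8 = 1.8
h=10: ŷ = 11 + 2.2·10 = 33; r = 30.6 − 33 = -2.4
h=11: ŷ = 11 + 2.2·11 = 35.2; r = 35.6 − 35.2 = 0.4
Largest |r| is 2.4 at h = 10, residual -2.4.

r = -2.4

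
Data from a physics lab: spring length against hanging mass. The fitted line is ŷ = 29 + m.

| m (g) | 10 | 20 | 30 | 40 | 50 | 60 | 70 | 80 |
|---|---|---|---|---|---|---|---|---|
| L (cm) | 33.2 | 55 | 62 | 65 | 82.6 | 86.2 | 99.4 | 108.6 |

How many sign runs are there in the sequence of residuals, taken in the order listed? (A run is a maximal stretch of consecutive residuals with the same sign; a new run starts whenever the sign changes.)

m=10: ŷ = 29 + 10 = 39; e = 33.2 − 39 = -5.8
m=20: ŷ = 29 + 20 = 49; e = 55 − 49 = 6
m=30: ŷ = 29 + 30 = 59; e = 62 − 59 = 3
m=40: ŷ = 29 + 40 = 69; e = 65 − 69 = -4
m=50: ŷ = 29 + 50 = 79; e = 82.6 − 79 = 3.6
m=60: ŷ = 29 + 60 = 89; e = 86.2 − 89 = -2.8
m=70: ŷ = 29 + 70 = 99; e = 99.4 − 99 = 0.4
m=80: ŷ = 29 + 80 = 109; e = 108.6 − 109 = -0.4
Signs: − + + − + − + −
Runs: −×1, +×2, −×1, +×1, −×1, +×1, −×1 → 7

7 runs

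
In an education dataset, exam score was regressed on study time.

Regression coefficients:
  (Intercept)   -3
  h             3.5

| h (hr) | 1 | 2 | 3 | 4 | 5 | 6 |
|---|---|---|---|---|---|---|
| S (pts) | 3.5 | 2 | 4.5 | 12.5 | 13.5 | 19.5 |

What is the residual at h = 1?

r = 3

ŷ = -3 + 3.5·1 = 0.5
r = 3.5 − 0.5 = 3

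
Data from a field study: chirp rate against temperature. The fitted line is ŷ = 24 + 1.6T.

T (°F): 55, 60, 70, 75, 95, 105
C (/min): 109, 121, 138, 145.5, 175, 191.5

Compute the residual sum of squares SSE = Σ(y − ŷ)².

T=55: ŷ = 24 + 1.6·55 = 112; e = 109 − 112 = -3
T=60: ŷ = 24 + 1.6·60 = 120; e = 121 − 120 = 1
T=70: ŷ = 24 + 1.6·70 = 136; e = 138 − 136 = 2
T=75: ŷ = 24 + 1.6·75 = 144; e = 145.5 − 144 = 1.5
T=95: ŷ = 24 + 1.6·95 = 176; e = 175 − 176 = -1
T=105: ŷ = 24 + 1.6·105 = 192; e = 191.5 − 192 = -0.5
SSE = 9 + 1 + 4 + 2.25 + 1 + 0.25 = 17.5

SSE = 17.5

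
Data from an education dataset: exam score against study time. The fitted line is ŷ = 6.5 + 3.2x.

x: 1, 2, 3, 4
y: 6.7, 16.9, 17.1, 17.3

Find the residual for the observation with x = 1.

ŷ = 6.5 + 3.2·1 = 9.7
e = 6.7 − 9.7 = -3

e = -3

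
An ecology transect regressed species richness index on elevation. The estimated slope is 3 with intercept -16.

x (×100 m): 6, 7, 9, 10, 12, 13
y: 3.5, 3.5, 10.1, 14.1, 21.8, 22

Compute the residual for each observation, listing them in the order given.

x=6: ŷ = -16 + 3·6 = 2; r = 3.5 − 2 = 1.5
x=7: ŷ = -16 + 3·7 = 5; r = 3.5 − 5 = -1.5
x=9: ŷ = -16 + 3·9 = 11; r = 10.1 − 11 = -0.9
x=10: ŷ = -16 + 3·10 = 14; r = 14.1 − 14 = 0.1
x=12: ŷ = -16 + 3·12 = 20; r = 21.8 − 20 = 1.8
x=13: ŷ = -16 + 3·13 = 23; r = 22 − 23 = -1

1.5, -1.5, -0.9, 0.1, 1.8, -1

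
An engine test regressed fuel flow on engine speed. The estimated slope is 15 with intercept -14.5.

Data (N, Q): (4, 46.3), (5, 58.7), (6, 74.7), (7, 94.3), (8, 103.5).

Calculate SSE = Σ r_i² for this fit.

SSE = 22.96

N=4: ŷ = -14.5 + 15·4 = 45.5; r = 46.3 − 45.5 = 0.8
N=5: ŷ = -14.5 + 15·5 = 60.5; r = 58.7 − 60.5 = -1.8
N=6: ŷ = -14.5 + 15·6 = 75.5; r = 74.7 − 75.5 = -0.8
N=7: ŷ = -14.5 + 15·7 = 90.5; r = 94.3 − 90.5 = 3.8
N=8: ŷ = -14.5 + 15·8 = 105.5; r = 103.5 − 105.5 = -2
SSE = 0.64 + 3.24 + 0.64 + 14.44 + 4 = 22.96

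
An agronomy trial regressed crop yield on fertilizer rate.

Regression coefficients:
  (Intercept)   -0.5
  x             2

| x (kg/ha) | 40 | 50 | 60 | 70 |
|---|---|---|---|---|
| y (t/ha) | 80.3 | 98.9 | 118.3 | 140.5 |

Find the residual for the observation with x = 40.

r = 0.8

ŷ = -0.5 + 2·40 = 79.5
r = 80.3 − 79.5 = 0.8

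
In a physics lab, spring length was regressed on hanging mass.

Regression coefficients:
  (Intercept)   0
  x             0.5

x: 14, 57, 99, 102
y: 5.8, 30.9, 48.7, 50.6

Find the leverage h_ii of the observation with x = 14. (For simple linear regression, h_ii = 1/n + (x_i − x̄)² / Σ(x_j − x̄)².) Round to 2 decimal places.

h = 0.82

x̄ = (14 + 57 + 99 + 102)/4 = 68
Σ(x − x̄)² = 2916 + 121 + 961 + 1156 = 5154
h = 1/4 + (-54)²/5154 = 0.25 + 0.565774 = 0.82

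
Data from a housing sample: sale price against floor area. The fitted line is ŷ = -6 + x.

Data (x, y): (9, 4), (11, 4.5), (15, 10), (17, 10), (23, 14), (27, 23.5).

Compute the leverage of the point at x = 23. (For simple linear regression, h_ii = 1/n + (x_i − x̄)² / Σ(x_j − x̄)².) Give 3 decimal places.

x̄ = (9 + 11 + 15 + 17 + 23 + 27)/6 = 17
Σ(x − x̄)² = 64 + 36 + 4 + 0 + 36 + 100 = 240
h = 1/6 + (6)²/240 = 0.166667 + 0.15 = 0.317

h = 0.317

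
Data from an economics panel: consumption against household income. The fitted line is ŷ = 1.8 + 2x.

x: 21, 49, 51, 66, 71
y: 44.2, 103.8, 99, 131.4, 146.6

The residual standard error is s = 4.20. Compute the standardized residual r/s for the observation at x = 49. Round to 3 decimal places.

ŷ = 1.8 + 2·49 = 99.8
r = 103.8 − 99.8 = 4
r/s = 4 / 4.20 = 0.952

0.952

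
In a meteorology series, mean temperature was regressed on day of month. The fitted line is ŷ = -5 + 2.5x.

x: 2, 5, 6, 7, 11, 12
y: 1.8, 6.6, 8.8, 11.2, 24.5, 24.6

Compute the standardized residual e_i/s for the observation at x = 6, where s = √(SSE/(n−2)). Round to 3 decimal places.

-0.713

x=2: ŷ = -5 + 2.5·2 = 0; e = 1.8 − 0 = 1.8
x=5: ŷ = -5 + 2.5·5 = 7.5; e = 6.6 − 7.5 = -0.9
x=6: ŷ = -5 + 2.5·6 = 10; e = 8.8 − 10 = -1.2
x=7: ŷ = -5 + 2.5·7 = 12.5; e = 11.2 − 12.5 = -1.3
x=11: ŷ = -5 + 2.5·11 = 22.5; e = 24.5 − 22.5 = 2
x=12: ŷ = -5 + 2.5·12 = 25; e = 24.6 − 25 = -0.4
SSE = 3.24 + 0.81 + 1.44 + 1.69 + 4 + 0.16 = 11.34
s = √(11.34/4) = 1.68375
e/s = -1.2 / 1.68375 = -0.713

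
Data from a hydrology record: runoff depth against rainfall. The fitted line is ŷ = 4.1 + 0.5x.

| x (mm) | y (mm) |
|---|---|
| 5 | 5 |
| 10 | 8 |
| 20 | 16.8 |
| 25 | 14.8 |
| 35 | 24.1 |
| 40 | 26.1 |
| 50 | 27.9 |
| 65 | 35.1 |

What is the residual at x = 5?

ŷ = 4.1 + 0.5·5 = 6.6
e = 5 − 6.6 = -1.6

e = -1.6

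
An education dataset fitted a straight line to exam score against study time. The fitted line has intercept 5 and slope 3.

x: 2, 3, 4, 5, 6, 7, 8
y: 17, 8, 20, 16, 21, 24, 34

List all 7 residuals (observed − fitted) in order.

6, -6, 3, -4, -2, -2, 5

x=2: ŷ = 5 + 3·2 = 11; e = 17 − 11 = 6
x=3: ŷ = 5 + 3·3 = 14; e = 8 − 14 = -6
x=4: ŷ = 5 + 3·4 = 17; e = 20 − 17 = 3
x=5: ŷ = 5 + 3·5 = 20; e = 16 − 20 = -4
x=6: ŷ = 5 + 3·6 = 23; e = 21 − 23 = -2
x=7: ŷ = 5 + 3·7 = 26; e = 24 − 26 = -2
x=8: ŷ = 5 + 3·8 = 29; e = 34 − 29 = 5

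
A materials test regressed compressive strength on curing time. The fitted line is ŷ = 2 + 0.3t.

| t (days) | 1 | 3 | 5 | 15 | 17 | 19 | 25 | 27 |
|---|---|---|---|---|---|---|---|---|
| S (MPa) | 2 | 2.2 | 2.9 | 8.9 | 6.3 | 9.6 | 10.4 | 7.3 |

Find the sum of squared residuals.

t=1: ŷ = 2 + 0.3·1 = 2.3; e = 2 − 2.3 = -0.3
t=3: ŷ = 2 + 0.3·3 = 2.9; e = 2.2 − 2.9 = -0.7
t=5: ŷ = 2 + 0.3·5 = 3.5; e = 2.9 − 3.5 = -0.6
t=15: ŷ = 2 + 0.3·15 = 6.5; e = 8.9 − 6.5 = 2.4
t=17: ŷ = 2 + 0.3·17 = 7.1; e = 6.3 − 7.1 = -0.8
t=19: ŷ = 2 + 0.3·19 = 7.7; e = 9.6 − 7.7 = 1.9
t=25: ŷ = 2 + 0.3·25 = 9.5; e = 10.4 − 9.5 = 0.9
t=27: ŷ = 2 + 0.3·27 = 10.1; e = 7.3 − 10.1 = -2.8
SSE = 0.09 + 0.49 + 0.36 + 5.76 + 0.64 + 3.61 + 0.81 + 7.84 = 19.6

SSE = 19.6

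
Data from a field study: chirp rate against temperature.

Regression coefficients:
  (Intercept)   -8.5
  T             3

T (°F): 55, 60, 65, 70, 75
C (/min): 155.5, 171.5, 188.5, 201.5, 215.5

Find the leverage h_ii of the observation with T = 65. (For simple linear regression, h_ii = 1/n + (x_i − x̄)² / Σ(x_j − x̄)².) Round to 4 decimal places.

T̄ = (55 + 60 + 65 + 70 + 75)/5 = 65
Σ(T − T̄)² = 100 + 25 + 0 + 25 + 100 = 250
h = 1/5 + (0)²/250 = 0.2 + 0 = 0.2000

h = 0.2000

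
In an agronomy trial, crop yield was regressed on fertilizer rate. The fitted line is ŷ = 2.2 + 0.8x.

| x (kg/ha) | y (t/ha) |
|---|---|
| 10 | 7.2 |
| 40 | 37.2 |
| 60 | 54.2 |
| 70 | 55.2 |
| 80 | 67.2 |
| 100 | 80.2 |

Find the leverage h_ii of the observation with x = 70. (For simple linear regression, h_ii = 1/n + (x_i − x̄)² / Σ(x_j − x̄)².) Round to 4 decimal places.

h = 0.1867

x̄ = (10 + 40 + 60 + 70 + 80 + 100)/6 = 60
Σ(x − x̄)² = 2500 + 400 + 0 + 100 + 400 + 1600 = 5000
h = 1/6 + (10)²/5000 = 0.166667 + 0.02 = 0.1867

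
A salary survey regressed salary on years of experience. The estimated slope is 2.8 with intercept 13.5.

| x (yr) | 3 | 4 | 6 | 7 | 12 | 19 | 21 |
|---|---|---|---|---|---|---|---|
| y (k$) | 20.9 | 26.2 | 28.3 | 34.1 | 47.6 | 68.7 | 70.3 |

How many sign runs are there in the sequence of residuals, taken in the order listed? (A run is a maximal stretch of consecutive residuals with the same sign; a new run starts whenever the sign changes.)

x=3: ŷ = 13.5 + 2.8·3 = 21.9; e = 20.9 − 21.9 = -1
x=4: ŷ = 13.5 + 2.8·4 = 24.7; e = 26.2 − 24.7 = 1.5
x=6: ŷ = 13.5 + 2.8·6 = 30.3; e = 28.3 − 30.3 = -2
x=7: ŷ = 13.5 + 2.8·7 = 33.1; e = 34.1 − 33.1 = 1
x=12: ŷ = 13.5 + 2.8·12 = 47.1; e = 47.6 − 47.1 = 0.5
x=19: ŷ = 13.5 + 2.8·19 = 66.7; e = 68.7 − 66.7 = 2
x=21: ŷ = 13.5 + 2.8·21 = 72.3; e = 70.3 − 72.3 = -2
Signs: − + − + + + −
Runs: −×1, +×1, −×1, +×3, −×1 → 5

5 runs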